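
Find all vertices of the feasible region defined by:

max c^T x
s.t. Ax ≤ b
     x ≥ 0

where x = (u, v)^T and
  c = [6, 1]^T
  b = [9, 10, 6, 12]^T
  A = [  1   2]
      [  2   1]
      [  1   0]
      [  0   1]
Each vertex is the intersection of two constraint boundaries that also satisfies all remaining constraints:
  u = 0 and v = 0 → (0, 0)
  2u + v = 10 and v = 0 → (5, 0)
  u + 2v = 9 and 2u + v = 10 → (3.667, 2.667)
  u + 2v = 9 and u = 0 → (0, 4.5)

Vertices: (0, 0), (5, 0), (3.667, 2.667), (0, 4.5)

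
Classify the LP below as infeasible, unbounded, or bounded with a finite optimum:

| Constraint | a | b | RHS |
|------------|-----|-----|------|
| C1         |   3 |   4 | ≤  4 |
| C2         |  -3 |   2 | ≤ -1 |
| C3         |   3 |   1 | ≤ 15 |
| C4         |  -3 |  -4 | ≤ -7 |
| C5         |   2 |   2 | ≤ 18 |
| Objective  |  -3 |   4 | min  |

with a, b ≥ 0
C1 requires 3a + 4b ≤ 4, while C4 (-3a - 4b ≤ -7) is equivalent to 3a + 4b ≥ 7. Together they would need 7 ≤ 3a + 4b ≤ 4, which is impossible since 7 > 4. No point satisfies all constraints.

Infeasible — the constraint set is empty.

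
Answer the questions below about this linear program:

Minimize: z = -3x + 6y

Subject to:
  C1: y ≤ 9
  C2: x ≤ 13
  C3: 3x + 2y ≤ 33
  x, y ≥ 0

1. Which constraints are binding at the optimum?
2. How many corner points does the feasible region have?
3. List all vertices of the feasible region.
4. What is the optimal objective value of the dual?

1. C3, y ≥ 0
2. 4
3. (0, 0), (11, 0), (5, 9), (0, 9)
4. -33 (by strong duality, equal to the primal optimum)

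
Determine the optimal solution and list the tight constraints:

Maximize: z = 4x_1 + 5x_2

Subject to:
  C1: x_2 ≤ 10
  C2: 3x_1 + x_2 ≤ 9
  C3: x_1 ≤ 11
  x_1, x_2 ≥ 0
Optimal: x_1 = 0, x_2 = 9
Slack at optimum:
  C1: slack = 1
  C2: slack = 0 (binding)
  C3: slack = 11
  x_1 ≥ 0: x_1 = 0 (binding)
  x_2 ≥ 0: x_2 = 9
Binding constraints: C2, x_1 ≥ 0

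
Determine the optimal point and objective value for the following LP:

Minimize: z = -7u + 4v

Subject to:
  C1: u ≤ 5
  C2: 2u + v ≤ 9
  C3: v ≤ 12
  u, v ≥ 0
Each vertex is the intersection of two constraint boundaries that also satisfies all remaining constraints:
  u = 0 and v = 0 → (0, 0)
  2u + v = 9 and v = 0 → (4.5, 0)
  2u + v = 9 and u = 0 → (0, 9)

Evaluating z = -7u + 4v at each vertex:
  (0, 0): z = 0
  (4.5, 0): z = -31.5
  (0, 9): z = 36

The minimum is at (4.5, 0) with z = -31.5.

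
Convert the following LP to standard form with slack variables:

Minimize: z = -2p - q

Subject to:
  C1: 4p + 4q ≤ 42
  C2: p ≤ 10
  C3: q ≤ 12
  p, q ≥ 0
min z = -2p - q

s.t.
  4p + 4q + s1 = 42
  p + s2 = 10
  q + s3 = 12
  p, q, s1, s2, s3 ≥ 0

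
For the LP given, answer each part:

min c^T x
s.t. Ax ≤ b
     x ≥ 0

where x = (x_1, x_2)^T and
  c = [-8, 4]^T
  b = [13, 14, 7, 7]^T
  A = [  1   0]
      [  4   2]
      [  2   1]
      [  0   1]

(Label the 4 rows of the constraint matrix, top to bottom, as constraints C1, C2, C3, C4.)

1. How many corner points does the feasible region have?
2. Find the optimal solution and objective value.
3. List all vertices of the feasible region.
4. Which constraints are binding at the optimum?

1. 3
2. x_1 = 3.5, x_2 = 0, z = -28
3. (0, 0), (3.5, 0), (0, 7)
4. C2, C3, x_2 ≥ 0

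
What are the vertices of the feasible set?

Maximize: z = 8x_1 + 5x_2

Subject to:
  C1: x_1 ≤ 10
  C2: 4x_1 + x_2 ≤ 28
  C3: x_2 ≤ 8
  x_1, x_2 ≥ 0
Each vertex is the intersection of two constraint boundaries that also satisfies all remaining constraints:
  x_1 = 0 and x_2 = 0 → (0, 0)
  4x_1 + x_2 = 28 and x_2 = 0 → (7, 0)
  4x_1 + x_2 = 28 and x_2 = 8 → (5, 8)
  x_2 = 8 and x_1 = 0 → (0, 8)

Vertices: (0, 0), (7, 0), (5, 8), (0, 8)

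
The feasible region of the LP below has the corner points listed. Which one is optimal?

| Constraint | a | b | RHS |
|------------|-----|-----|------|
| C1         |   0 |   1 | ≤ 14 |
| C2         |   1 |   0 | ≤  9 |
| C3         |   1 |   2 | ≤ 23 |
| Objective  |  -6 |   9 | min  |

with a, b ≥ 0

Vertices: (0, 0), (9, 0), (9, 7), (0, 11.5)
Evaluating z = -6a + 9b at each vertex:
  (0, 0): z = 0
  (9, 0): z = -54
  (9, 7): z = 9
  (0, 11.5): z = 103.5

The smallest value is z = -54, attained at (9, 0).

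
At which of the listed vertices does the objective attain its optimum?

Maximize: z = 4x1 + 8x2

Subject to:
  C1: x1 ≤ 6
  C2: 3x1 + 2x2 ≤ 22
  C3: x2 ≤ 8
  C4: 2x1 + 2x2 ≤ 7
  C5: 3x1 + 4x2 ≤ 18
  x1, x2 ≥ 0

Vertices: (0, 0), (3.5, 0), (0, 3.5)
Evaluating z = 4x1 + 8x2 at each vertex:
  (0, 0): z = 0
  (3.5, 0): z = 14
  (0, 3.5): z = 28

The largest value is z = 28, attained at (0, 3.5).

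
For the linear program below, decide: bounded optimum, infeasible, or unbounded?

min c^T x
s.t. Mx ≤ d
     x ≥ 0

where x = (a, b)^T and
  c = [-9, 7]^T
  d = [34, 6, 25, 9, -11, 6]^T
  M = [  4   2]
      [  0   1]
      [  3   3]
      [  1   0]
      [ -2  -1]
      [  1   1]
The point (6, 0) satisfies every constraint, so the LP is feasible; the constraints give a ≤ 9 and b ≤ 6, which with a, b ≥ 0 keep the feasible region inside a bounded box. A feasible, bounded LP attains a finite optimum at a vertex.

Evaluating z = -9a + 7b at each vertex:
  (5.5, 0): z = -49.5
  (6, 0): z = -54
  (5, 1): z = -38

The LP has an optimal solution: (6, 0) with z = -54.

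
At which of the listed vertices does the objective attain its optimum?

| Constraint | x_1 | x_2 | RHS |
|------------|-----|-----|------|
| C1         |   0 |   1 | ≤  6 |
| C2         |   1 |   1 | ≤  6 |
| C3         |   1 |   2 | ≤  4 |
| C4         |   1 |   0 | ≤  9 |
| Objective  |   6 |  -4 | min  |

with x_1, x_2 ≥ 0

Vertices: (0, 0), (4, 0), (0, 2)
Evaluating z = 6x_1 - 4x_2 at each vertex:
  (0, 0): z = 0
  (4, 0): z = 24
  (0, 2): z = -8

The smallest value is z = -8, attained at (0, 2).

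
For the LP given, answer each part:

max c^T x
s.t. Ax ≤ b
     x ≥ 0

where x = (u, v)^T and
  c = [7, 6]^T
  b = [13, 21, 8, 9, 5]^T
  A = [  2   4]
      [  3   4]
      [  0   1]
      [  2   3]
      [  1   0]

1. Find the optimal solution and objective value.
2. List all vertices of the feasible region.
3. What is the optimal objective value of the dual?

1. u = 4.5, v = 0, z = 31.5
2. (0, 0), (4.5, 0), (0, 3)
3. 31.5 (by strong duality, equal to the primal optimum)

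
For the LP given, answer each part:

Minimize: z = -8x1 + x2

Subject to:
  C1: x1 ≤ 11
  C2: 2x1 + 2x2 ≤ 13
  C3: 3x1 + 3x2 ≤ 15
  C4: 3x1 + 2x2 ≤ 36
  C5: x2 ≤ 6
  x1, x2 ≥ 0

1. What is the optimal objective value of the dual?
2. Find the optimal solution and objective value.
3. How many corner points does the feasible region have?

1. -40 (by strong duality, equal to the primal optimum)
2. x1 = 5, x2 = 0, z = -40
3. 3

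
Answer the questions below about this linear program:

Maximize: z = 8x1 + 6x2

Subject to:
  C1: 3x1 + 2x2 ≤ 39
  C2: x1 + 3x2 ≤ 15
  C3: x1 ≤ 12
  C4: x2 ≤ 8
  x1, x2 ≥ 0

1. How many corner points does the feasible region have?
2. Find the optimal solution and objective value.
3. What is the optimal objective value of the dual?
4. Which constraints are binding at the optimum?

1. 4
2. x1 = 12, x2 = 1, z = 102
3. 102 (by strong duality, equal to the primal optimum)
4. C2, C3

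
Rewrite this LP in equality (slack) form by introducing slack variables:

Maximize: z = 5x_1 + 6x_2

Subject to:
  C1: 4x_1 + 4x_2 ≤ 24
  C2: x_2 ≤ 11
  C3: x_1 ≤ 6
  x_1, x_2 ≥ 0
max z = 5x_1 + 6x_2

s.t.
  4x_1 + 4x_2 + s1 = 24
  x_2 + s2 = 11
  x_1 + s3 = 6
  x_1, x_2, s1, s2, s3 ≥ 0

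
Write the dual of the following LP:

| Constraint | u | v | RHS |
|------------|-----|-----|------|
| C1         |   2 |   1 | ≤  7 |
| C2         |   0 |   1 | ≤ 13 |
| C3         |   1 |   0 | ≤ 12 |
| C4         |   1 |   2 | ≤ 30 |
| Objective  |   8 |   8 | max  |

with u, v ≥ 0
Minimize: z = 7y1 + 13y2 + 12y3 + 30y4

Subject to:
  C1: -2y1 - y3 - y4 ≤ -8
  C2: -y1 - y2 - 2y4 ≤ -8
  y1, y2, y3, y4 ≥ 0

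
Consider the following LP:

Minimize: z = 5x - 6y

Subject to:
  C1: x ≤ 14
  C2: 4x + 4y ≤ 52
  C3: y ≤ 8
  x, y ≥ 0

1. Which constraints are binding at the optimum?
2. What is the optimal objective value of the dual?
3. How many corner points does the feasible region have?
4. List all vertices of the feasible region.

1. C3, x ≥ 0
2. -48 (by strong duality, equal to the primal optimum)
3. 4
4. (0, 0), (13, 0), (5, 8), (0, 8)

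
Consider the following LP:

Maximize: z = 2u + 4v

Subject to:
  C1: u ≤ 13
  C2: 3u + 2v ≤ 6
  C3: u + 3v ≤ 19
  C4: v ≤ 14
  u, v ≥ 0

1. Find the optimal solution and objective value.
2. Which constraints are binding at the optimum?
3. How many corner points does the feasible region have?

1. u = 0, v = 3, z = 12
2. C2, u ≥ 0
3. 3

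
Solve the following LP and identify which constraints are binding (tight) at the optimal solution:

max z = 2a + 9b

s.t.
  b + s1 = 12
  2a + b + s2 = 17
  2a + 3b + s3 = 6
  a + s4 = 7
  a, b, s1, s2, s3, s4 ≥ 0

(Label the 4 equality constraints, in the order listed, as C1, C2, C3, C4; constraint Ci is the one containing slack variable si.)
Optimal: a = 0, b = 2
Slack at optimum:
  C1: slack = 10
  C2: slack = 15
  C3: slack = 0 (binding)
  C4: slack = 7
  a ≥ 0: a = 0 (binding)
  b ≥ 0: b = 2
Binding constraints: C3, a ≥ 0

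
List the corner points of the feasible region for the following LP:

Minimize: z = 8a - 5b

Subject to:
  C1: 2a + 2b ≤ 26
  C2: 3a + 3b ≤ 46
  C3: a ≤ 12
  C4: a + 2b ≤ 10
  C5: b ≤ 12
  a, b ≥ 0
Each vertex is the intersection of two constraint boundaries that also satisfies all remaining constraints:
  a = 0 and b = 0 → (0, 0)
  a + 2b = 10 and b = 0 → (10, 0)
  a + 2b = 10 and a = 0 → (0, 5)

Vertices: (0, 0), (10, 0), (0, 5)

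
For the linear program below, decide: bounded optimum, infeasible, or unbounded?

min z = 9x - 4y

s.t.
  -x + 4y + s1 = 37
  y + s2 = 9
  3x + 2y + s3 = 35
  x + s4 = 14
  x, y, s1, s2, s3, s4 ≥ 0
The point (0, 9) satisfies every constraint, so the LP is feasible; the constraints give x ≤ 14 and y ≤ 9, which with x, y ≥ 0 keep the feasible region inside a bounded box. A feasible, bounded LP attains a finite optimum at a vertex.

Evaluating z = 9x - 4y at each vertex:
  (0, 0): z = 0
  (11.67, 0): z = 105
  (5.667, 9): z = 15
  (0, 9): z = -36

The LP has an optimal solution: (0, 9) with z = -36.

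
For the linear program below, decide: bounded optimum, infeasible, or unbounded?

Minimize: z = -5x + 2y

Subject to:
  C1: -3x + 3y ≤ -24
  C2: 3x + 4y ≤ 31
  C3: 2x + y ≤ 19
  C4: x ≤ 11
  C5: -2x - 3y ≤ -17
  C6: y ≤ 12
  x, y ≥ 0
The point (9.5, 0) satisfies every constraint, so the LP is feasible; the constraints give x ≤ 11 and y ≤ 12, which with x, y ≥ 0 keep the feasible region inside a bounded box. A feasible, bounded LP attains a finite optimum at a vertex.

Evaluating z = -5x + 2y at each vertex:
  (8.2, 0.2): z = -40.6
  (8.5, 0): z = -42.5
  (9.5, 0): z = -47.5
  (9, 1): z = -43

Feasible with finite optimum z* = -47.5 at (9.5, 0).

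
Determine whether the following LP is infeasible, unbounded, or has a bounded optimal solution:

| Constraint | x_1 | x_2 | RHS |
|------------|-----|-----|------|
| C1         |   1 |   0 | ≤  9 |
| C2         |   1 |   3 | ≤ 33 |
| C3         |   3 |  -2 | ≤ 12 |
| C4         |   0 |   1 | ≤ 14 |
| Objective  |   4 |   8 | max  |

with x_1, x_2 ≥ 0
The point (9, 8) satisfies every constraint, so the LP is feasible; the constraints give x_1 ≤ 9 and x_2 ≤ 14, which with x_1, x_2 ≥ 0 keep the feasible region inside a bounded box. A feasible, bounded LP attains a finite optimum at a vertex.

The LP has an optimal solution: (9, 8) with z = 100.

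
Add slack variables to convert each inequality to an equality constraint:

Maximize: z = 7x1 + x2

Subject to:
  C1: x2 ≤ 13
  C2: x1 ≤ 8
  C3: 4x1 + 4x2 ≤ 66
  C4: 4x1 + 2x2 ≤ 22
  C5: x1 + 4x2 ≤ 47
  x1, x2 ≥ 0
max z = 7x1 + x2

s.t.
  x2 + s1 = 13
  x1 + s2 = 8
  4x1 + 4x2 + s3 = 66
  4x1 + 2x2 + s4 = 22
  x1 + 4x2 + s5 = 47
  x1, x2, s1, s2, s3, s4, s5 ≥ 0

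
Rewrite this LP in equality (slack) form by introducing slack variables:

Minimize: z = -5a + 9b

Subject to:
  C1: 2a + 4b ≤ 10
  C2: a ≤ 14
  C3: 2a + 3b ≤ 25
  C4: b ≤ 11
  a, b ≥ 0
min z = -5a + 9b

s.t.
  2a + 4b + s1 = 10
  a + s2 = 14
  2a + 3b + s3 = 25
  b + s4 = 11
  a, b, s1, s2, s3, s4 ≥ 0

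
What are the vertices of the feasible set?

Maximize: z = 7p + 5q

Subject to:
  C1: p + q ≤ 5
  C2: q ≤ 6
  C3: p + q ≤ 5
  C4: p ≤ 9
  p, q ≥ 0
Each vertex is the intersection of two constraint boundaries that also satisfies all remaining constraints:
  p = 0 and q = 0 → (0, 0)
  p + q = 5 and q = 0 → (5, 0)
  p + q = 5 and p = 0 → (0, 5)

Vertices: (0, 0), (5, 0), (0, 5)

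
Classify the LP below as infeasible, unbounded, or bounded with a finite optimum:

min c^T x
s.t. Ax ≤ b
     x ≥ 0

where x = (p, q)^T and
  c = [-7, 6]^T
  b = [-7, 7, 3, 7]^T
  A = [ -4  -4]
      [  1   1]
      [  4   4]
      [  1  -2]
One constraint requires 4p + 4q ≤ 3, while the constraint -4p - 4q ≤ -7 is equivalent to 4p + 4q ≥ 7. Together they would need 7 ≤ 4p + 4q ≤ 3, which is impossible since 7 > 3. No point satisfies all constraints.

Infeasible — the constraint set is empty.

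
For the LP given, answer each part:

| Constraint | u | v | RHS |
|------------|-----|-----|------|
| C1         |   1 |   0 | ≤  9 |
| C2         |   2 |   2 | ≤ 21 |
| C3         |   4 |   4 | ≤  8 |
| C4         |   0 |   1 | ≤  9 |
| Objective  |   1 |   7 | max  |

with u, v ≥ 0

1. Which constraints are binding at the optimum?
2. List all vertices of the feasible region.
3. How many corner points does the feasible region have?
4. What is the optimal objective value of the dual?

1. C3, u ≥ 0
2. (0, 0), (2, 0), (0, 2)
3. 3
4. 14 (by strong duality, equal to the primal optimum)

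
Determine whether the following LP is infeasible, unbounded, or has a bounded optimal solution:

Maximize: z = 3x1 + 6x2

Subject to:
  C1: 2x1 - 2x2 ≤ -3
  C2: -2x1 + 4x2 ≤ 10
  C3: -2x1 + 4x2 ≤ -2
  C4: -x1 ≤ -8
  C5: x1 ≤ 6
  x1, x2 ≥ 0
C5 requires x1 ≤ 6, while C4 (-x1 ≤ -8) is equivalent to x1 ≥ 8. Together they would need 8 ≤ x1 ≤ 6, which is impossible since 8 > 6. No point satisfies all constraints.

The feasible region is empty; the LP is infeasible.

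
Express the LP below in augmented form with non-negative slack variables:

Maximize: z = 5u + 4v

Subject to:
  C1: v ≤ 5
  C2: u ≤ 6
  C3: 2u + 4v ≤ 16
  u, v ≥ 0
max z = 5u + 4v

s.t.
  v + s1 = 5
  u + s2 = 6
  2u + 4v + s3 = 16
  u, v, s1, s2, s3 ≥ 0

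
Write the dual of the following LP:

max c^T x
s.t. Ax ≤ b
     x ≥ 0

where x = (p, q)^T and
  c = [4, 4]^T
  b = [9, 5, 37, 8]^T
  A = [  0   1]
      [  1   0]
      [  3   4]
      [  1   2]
Minimize: z = 9y1 + 5y2 + 37y3 + 8y4

Subject to:
  C1: -y2 - 3y3 - y4 ≤ -4
  C2: -y1 - 4y3 - 2y4 ≤ -4
  y1, y2, y3, y4 ≥ 0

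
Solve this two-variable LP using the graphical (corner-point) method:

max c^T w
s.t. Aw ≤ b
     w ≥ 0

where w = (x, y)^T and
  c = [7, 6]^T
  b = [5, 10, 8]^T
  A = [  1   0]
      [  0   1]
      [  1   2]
x = 5, y = 1.5, z = 44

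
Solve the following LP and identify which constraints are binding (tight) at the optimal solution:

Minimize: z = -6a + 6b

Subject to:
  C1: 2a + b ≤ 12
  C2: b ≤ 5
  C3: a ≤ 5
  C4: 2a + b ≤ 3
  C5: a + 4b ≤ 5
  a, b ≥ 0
Optimal: a = 1.5, b = 0
Slack at optimum:
  C1: slack = 9
  C2: slack = 5
  C3: slack = 3.5
  C4: slack = 0 (binding)
  C5: slack = 3.5
  a ≥ 0: a = 1.5
  b ≥ 0: b = 0 (binding)
Binding constraints: C4, b ≥ 0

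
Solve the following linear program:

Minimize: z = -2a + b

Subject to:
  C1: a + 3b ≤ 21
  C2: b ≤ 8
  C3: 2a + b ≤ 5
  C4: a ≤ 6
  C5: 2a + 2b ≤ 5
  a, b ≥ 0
Each vertex is the intersection of two constraint boundaries that also satisfies all remaining constraints:
  a = 0 and b = 0 → (0, 0)
  2a + b = 5 and 2a + 2b = 5 → (2.5, 0)
  2a + 2b = 5 and a = 0 → (0, 2.5)

Evaluating z = -2a + b at each vertex:
  (0, 0): z = 0
  (2.5, 0): z = -5
  (0, 2.5): z = 2.5

The minimum is at (2.5, 0) with z = -5.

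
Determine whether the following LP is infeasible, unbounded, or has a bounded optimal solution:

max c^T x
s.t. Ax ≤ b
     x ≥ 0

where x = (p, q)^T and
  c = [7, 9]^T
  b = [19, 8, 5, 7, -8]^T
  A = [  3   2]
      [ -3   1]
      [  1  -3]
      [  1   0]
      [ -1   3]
One constraint requires p - 3q ≤ 5, while the constraint -p + 3q ≤ -8 is equivalent to p - 3q ≥ 8. Together they would need 8 ≤ p - 3q ≤ 5, which is impossible since 8 > 5. No point satisfies all constraints.

Infeasible — the constraint set is empty.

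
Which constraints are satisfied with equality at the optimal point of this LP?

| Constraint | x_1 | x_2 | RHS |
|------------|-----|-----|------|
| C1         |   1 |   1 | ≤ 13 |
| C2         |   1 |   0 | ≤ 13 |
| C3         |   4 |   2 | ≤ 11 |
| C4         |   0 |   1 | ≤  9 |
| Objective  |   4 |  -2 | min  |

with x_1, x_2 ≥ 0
Optimal: x_1 = 0, x_2 = 5.5
Slack at optimum:
  C1: slack = 7.5
  C2: slack = 13
  C3: slack = 0 (binding)
  C4: slack = 3.5
  x_1 ≥ 0: x_1 = 0 (binding)
  x_2 ≥ 0: x_2 = 5.5
Binding constraints: C3, x_1 ≥ 0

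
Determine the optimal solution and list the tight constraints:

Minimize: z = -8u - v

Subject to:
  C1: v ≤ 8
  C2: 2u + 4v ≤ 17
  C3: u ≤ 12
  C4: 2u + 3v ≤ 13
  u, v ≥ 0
Optimal: u = 6.5, v = 0
Slack at optimum:
  C1: slack = 8
  C2: slack = 4
  C3: slack = 5.5
  C4: slack = 0 (binding)
  u ≥ 0: u = 6.5
  v ≥ 0: v = 0 (binding)
Binding constraints: C4, v ≥ 0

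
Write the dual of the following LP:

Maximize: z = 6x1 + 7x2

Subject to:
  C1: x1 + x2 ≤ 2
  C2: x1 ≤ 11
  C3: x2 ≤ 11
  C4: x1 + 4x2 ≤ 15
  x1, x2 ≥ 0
Minimize: z = 2y1 + 11y2 + 11y3 + 15y4

Subject to:
  C1: -y1 - y2 - y4 ≤ -6
  C2: -y1 - y3 - 4y4 ≤ -7
  y1, y2, y3, y4 ≥ 0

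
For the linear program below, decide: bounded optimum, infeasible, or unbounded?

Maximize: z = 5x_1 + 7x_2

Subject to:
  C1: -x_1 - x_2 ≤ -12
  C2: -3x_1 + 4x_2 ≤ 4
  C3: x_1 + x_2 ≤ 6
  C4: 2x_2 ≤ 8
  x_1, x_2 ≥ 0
C3 requires x_1 + x_2 ≤ 6, while C1 (-x_1 - x_2 ≤ -12) is equivalent to x_1 + x_2 ≥ 12. Together they would need 12 ≤ x_1 + x_2 ≤ 6, which is impossible since 12 > 6. No point satisfies all constraints.

The feasible region is empty; the LP is infeasible.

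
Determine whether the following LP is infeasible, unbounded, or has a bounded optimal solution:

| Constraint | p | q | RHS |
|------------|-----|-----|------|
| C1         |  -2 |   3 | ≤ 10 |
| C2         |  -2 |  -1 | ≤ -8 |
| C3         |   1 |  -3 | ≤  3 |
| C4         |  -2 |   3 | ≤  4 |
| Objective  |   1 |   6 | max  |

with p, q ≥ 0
Feasible point: (3, 2) satisfies every constraint, so the LP is feasible.
Direction d = (3, 2): for each constraint row a, a·d ≤ 0 —
  (-2)(3) + (3)(2) = 0 ≤ 0
  (-2)(3) + (-1)(2) = -8 ≤ 0
  (1)(3) + (-3)(2) = -3 ≤ 0
  (-2)(3) + (3)(2) = 0 ≤ 0
and d ≥ 0, so (3, 2) + t·d stays feasible for every t ≥ 0. Along this ray z = p + 6q changes by 15 per unit t, so z → +∞.

The LP is unbounded; z can be made arbitrarily large.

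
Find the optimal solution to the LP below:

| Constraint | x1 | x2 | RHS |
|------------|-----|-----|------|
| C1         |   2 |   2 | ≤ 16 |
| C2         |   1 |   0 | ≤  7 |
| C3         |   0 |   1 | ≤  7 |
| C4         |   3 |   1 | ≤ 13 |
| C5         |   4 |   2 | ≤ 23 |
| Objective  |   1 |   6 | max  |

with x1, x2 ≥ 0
Each vertex is the intersection of two constraint boundaries that also satisfies all remaining constraints:
  x1 = 0 and x2 = 0 → (0, 0)
  3x1 + x2 = 13 and x2 = 0 → (4.333, 0)
  2x1 + 2x2 = 16 and 3x1 + x2 = 13 → (2.5, 5.5)
  2x1 + 2x2 = 16 and x2 = 7 → (1, 7)
  x2 = 7 and x1 = 0 → (0, 7)

Evaluating z = x1 + 6x2 at each vertex:
  (0, 0): z = 0
  (4.333, 0): z = 4.333
  (2.5, 5.5): z = 35.5
  (1, 7): z = 43
  (0, 7): z = 42

The maximum is at (1, 7) with z = 43.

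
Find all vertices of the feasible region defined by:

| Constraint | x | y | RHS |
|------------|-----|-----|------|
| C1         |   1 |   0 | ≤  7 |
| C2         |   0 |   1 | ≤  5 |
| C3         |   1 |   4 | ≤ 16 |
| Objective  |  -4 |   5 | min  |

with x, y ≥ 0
Each vertex is the intersection of two constraint boundaries that also satisfies all remaining constraints:
  x = 0 and y = 0 → (0, 0)
  x = 7 and y = 0 → (7, 0)
  x = 7 and x + 4y = 16 → (7, 2.25)
  x + 4y = 16 and x = 0 → (0, 4)

Vertices: (0, 0), (7, 0), (7, 2.25), (0, 4)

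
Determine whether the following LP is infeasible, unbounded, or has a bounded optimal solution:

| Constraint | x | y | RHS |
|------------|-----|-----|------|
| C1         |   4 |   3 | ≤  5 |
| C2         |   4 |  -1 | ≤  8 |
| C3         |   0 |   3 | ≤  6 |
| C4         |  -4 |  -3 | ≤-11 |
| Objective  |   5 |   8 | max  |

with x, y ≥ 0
C1 requires 4x + 3y ≤ 5, while C4 (-4x - 3y ≤ -11) is equivalent to 4x + 3y ≥ 11. Together they would need 11 ≤ 4x + 3y ≤ 5, which is impossible since 11 > 5. No point satisfies all constraints.

Infeasible — the constraint set is empty.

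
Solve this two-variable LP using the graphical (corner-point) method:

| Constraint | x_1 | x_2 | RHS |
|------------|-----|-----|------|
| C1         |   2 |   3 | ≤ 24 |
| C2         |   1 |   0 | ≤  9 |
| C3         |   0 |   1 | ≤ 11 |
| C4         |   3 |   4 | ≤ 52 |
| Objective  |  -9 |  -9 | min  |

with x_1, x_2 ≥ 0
x_1 = 9, x_2 = 2, z = -99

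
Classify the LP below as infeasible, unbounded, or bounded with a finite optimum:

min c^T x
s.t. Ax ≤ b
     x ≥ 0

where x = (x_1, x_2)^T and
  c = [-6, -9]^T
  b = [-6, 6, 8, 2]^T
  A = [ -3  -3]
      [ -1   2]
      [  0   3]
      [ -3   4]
Feasible point: (1, 1) satisfies every constraint, so the LP is feasible.
Direction d = (1, 0): for each constraint row a, a·d ≤ 0 —
  (-3)(1) + (-3)(0) = -3 ≤ 0
  (-1)(1) + (2)(0) = -1 ≤ 0
  (0)(1) + (3)(0) = 0 ≤ 0
  (-3)(1) + (4)(0) = -3 ≤ 0
and d ≥ 0, so (1, 1) + t·d stays feasible for every t ≥ 0. Along this ray z = -6x_1 - 9x_2 changes by -6 per unit t, so z → −∞.

The LP is unbounded; z can be made arbitrarily small.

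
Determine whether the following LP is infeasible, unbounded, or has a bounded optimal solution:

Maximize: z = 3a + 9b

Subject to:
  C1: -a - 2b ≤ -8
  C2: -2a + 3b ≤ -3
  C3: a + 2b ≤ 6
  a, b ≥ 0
C3 requires a + 2b ≤ 6, while C1 (-a - 2b ≤ -8) is equivalent to a + 2b ≥ 8. Together they would need 8 ≤ a + 2b ≤ 6, which is impossible since 8 > 6. No point satisfies all constraints.

Infeasible: no point satisfies all constraints simultaneously.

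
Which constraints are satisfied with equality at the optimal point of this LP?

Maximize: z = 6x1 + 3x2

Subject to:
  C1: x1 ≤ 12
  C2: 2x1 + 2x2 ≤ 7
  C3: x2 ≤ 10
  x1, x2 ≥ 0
Optimal: x1 = 3.5, x2 = 0
Binding: C2, x2 ≥ 0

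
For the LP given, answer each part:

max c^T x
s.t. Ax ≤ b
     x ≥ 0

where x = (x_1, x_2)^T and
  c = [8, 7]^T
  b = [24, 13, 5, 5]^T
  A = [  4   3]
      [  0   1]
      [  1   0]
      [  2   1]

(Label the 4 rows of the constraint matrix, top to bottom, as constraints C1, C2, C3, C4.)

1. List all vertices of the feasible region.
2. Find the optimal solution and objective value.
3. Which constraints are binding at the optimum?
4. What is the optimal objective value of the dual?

1. (0, 0), (2.5, 0), (0, 5)
2. x_1 = 0, x_2 = 5, z = 35
3. C4, x_1 ≥ 0
4. 35 (by strong duality, equal to the primal optimum)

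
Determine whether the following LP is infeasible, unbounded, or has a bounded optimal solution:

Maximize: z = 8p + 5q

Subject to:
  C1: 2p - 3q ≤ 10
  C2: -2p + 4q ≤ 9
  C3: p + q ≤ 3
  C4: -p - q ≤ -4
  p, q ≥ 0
C3 requires p + q ≤ 3, while C4 (-p - q ≤ -4) is equivalent to p + q ≥ 4. Together they would need 4 ≤ p + q ≤ 3, which is impossible since 4 > 3. No point satisfies all constraints.

Infeasible — the constraint set is empty.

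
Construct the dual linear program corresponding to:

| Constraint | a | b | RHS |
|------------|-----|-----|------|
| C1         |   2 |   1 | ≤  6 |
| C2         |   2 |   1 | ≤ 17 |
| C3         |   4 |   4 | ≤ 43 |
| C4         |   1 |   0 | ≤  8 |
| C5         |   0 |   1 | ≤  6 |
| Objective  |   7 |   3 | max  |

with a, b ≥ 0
Minimize: z = 6y1 + 17y2 + 43y3 + 8y4 + 6y5

Subject to:
  C1: -2y1 - 2y2 - 4y3 - y4 ≤ -7
  C2: -y1 - y2 - 4y3 - y5 ≤ -3
  y1, y2, y3, y4, y5 ≥ 0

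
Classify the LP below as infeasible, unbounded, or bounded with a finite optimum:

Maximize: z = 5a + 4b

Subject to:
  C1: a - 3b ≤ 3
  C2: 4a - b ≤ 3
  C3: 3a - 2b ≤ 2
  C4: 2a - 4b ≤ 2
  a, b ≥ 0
Feasible point: (0, 0) satisfies every constraint, so the LP is feasible.
Direction d = (0, 1): for each constraint row a, a·d ≤ 0 —
  (1)(0) + (-3)(1) = -3 ≤ 0
  (4)(0) + (-1)(1) = -1 ≤ 0
  (3)(0) + (-2)(1) = -2 ≤ 0
  (2)(0) + (-4)(1) = -4 ≤ 0
and d ≥ 0, so (0, 0) + t·d stays feasible for every t ≥ 0. Along this ray z = 5a + 4b changes by 4 per unit t, so z → +∞.

Unbounded — the objective can increase without bound over the feasible region.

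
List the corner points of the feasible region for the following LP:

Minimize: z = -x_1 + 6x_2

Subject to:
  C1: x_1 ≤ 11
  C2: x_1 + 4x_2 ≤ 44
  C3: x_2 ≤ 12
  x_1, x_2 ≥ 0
Each vertex is the intersection of two constraint boundaries that also satisfies all remaining constraints:
  x_1 = 0 and x_2 = 0 → (0, 0)
  x_1 = 11 and x_2 = 0 → (11, 0)
  x_1 = 11 and x_1 + 4x_2 = 44 → (11, 8.25)
  x_1 + 4x_2 = 44 and x_1 = 0 → (0, 11)

Vertices: (0, 0), (11, 0), (11, 8.25), (0, 11)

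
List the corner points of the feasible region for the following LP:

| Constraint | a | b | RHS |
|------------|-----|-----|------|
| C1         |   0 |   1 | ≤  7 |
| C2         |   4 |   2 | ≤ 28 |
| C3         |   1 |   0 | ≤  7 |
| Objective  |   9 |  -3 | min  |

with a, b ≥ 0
Each vertex is the intersection of two constraint boundaries that also satisfies all remaining constraints:
  a = 0 and b = 0 → (0, 0)
  4a + 2b = 28 and a = 7 → (7, 0)
  b = 7 and 4a + 2b = 28 → (3.5, 7)
  b = 7 and a = 0 → (0, 7)

Vertices: (0, 0), (7, 0), (3.5, 7), (0, 7)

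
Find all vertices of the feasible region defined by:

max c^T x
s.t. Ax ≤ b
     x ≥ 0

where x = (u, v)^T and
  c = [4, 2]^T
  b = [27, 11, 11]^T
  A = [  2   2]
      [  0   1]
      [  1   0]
Each vertex is the intersection of two constraint boundaries that also satisfies all remaining constraints:
  u = 0 and v = 0 → (0, 0)
  u = 11 and v = 0 → (11, 0)
  2u + 2v = 27 and u = 11 → (11, 2.5)
  2u + 2v = 27 and v = 11 → (2.5, 11)
  v = 11 and u = 0 → (0, 11)

Vertices: (0, 0), (11, 0), (11, 2.5), (2.5, 11), (0, 11)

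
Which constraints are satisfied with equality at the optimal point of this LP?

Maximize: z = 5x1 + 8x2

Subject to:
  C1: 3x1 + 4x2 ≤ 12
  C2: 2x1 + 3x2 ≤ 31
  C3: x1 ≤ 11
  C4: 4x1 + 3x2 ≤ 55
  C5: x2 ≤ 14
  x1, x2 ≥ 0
Optimal: x1 = 0, x2 = 3
Binding: C1, x1 ≥ 0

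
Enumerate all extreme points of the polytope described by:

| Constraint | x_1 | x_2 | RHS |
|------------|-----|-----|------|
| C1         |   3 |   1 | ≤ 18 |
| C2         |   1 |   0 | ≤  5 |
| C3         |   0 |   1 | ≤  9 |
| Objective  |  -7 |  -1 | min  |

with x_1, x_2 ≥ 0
Each vertex is the intersection of two constraint boundaries that also satisfies all remaining constraints:
  x_1 = 0 and x_2 = 0 → (0, 0)
  x_1 = 5 and x_2 = 0 → (5, 0)
  3x_1 + x_2 = 18 and x_1 = 5 → (5, 3)
  3x_1 + x_2 = 18 and x_2 = 9 → (3, 9)
  x_2 = 9 and x_1 = 0 → (0, 9)

Vertices: (0, 0), (5, 0), (5, 3), (3, 9), (0, 9)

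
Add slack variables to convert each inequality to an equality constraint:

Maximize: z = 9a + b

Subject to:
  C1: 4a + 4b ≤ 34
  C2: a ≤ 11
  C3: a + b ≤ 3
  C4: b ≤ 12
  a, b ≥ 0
max z = 9a + b

s.t.
  4a + 4b + s1 = 34
  a + s2 = 11
  a + b + s3 = 3
  b + s4 = 12
  a, b, s1, s2, s3, s4 ≥ 0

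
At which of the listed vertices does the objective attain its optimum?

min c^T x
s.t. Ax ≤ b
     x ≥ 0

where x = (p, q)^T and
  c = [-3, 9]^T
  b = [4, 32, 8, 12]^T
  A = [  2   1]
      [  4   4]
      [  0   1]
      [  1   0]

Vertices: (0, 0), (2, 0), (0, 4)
(2, 0) with z = -6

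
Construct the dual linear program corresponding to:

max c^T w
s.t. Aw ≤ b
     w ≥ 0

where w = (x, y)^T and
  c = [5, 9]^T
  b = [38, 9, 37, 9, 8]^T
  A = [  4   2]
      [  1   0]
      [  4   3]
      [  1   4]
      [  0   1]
Minimize: z = 38y1 + 9y2 + 37y3 + 9y4 + 8y5

Subject to:
  C1: -4y1 - y2 - 4y3 - y4 ≤ -5
  C2: -2y1 - 3y3 - 4y4 - y5 ≤ -9
  y1, y2, y3, y4, y5 ≥ 0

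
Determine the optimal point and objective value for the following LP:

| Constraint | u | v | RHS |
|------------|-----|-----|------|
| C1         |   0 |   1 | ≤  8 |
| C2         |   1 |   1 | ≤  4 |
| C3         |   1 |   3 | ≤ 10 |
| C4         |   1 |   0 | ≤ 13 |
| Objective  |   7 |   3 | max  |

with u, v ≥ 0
Each vertex is the intersection of two constraint boundaries that also satisfies all remaining constraints:
  u = 0 and v = 0 → (0, 0)
  u + v = 4 and v = 0 → (4, 0)
  u + v = 4 and u + 3v = 10 → (1, 3)
  u + 3v = 10 and u = 0 → (0, 3.333)

Evaluating z = 7u + 3v at each vertex:
  (0, 0): z = 0
  (4, 0): z = 28
  (1, 3): z = 16
  (0, 3.333): z = 10

The maximum is at (4, 0) with z = 28.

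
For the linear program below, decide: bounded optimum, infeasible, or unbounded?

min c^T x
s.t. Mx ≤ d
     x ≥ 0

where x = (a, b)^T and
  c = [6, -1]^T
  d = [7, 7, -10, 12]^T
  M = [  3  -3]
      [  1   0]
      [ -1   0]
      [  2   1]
One constraint requires a ≤ 7, while the constraint -a ≤ -10 is equivalent to a ≥ 10. Together they would need 10 ≤ a ≤ 7, which is impossible since 10 > 7. No point satisfies all constraints.

Infeasible — the constraint set is empty.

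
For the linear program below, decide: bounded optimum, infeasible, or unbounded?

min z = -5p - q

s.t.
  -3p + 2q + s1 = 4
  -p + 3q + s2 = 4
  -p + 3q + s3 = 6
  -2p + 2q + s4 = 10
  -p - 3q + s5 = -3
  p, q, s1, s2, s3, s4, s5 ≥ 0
Feasible point: (0, 1) satisfies every constraint, so the LP is feasible.
Direction d = (1, 0): for each constraint row a, a·d ≤ 0 —
  (-3)(1) + (2)(0) = -3 ≤ 0
  (-1)(1) + (3)(0) = -1 ≤ 0
  (-1)(1) + (3)(0) = -1 ≤ 0
  (-2)(1) + (2)(0) = -2 ≤ 0
  (-1)(1) + (-3)(0) = -1 ≤ 0
and d ≥ 0, so (0, 1) + t·d stays feasible for every t ≥ 0. Along this ray z = -5p - q changes by -5 per unit t, so z → −∞.

The LP is unbounded; z can be made arbitrarily small.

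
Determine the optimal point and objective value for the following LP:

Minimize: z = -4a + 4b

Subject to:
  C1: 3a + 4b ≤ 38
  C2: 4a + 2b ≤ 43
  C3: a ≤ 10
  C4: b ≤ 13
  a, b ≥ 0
Each vertex is the intersection of two constraint boundaries that also satisfies all remaining constraints:
  a = 0 and b = 0 → (0, 0)
  a = 10 and b = 0 → (10, 0)
  4a + 2b = 43 and a = 10 → (10, 1.5)
  3a + 4b = 38 and 4a + 2b = 43 → (9.6, 2.3)
  3a + 4b = 38 and a = 0 → (0, 9.5)

Evaluating z = -4a + 4b at each vertex:
  (0, 0): z = 0
  (10, 0): z = -40
  (10, 1.5): z = -34
  (9.6, 2.3): z = -29.2
  (0, 9.5): z = 38

The minimum is at (10, 0) with z = -40.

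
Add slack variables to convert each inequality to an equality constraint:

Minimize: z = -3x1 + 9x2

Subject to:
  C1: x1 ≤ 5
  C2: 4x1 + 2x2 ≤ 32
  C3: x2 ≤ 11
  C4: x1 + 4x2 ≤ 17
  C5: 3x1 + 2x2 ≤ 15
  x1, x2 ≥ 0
min z = -3x1 + 9x2

s.t.
  x1 + s1 = 5
  4x1 + 2x2 + s2 = 32
  x2 + s3 = 11
  x1 + 4x2 + s4 = 17
  3x1 + 2x2 + s5 = 15
  x1, x2, s1, s2, s3, s4, s5 ≥ 0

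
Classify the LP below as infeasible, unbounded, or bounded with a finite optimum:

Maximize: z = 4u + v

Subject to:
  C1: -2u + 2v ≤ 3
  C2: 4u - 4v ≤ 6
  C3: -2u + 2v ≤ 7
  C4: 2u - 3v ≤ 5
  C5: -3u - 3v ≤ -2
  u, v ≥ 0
Feasible point: (0, 1) satisfies every constraint, so the LP is feasible.
Direction d = (1, 1): for each constraint row a, a·d ≤ 0 —
  (-2)(1) + (2)(1) = 0 ≤ 0
  (4)(1) + (-4)(1) = 0 ≤ 0
  (-2)(1) + (2)(1) = 0 ≤ 0
  (2)(1) + (-3)(1) = -1 ≤ 0
  (-3)(1) + (-3)(1) = -6 ≤ 0
and d ≥ 0, so (0, 1) + t·d stays feasible for every t ≥ 0. Along this ray z = 4u + v changes by 5 per unit t, so z → +∞.

Unbounded: there is a feasible ray along which z → +∞.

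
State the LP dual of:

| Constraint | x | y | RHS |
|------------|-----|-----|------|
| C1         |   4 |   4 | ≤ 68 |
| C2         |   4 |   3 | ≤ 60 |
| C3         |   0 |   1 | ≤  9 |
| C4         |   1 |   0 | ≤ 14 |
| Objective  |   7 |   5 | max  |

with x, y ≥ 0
Minimize: z = 68y1 + 60y2 + 9y3 + 14y4

Subject to:
  C1: -4y1 - 4y2 - y4 ≤ -7
  C2: -4y1 - 3y2 - y3 ≤ -5
  y1, y2, y3, y4 ≥ 0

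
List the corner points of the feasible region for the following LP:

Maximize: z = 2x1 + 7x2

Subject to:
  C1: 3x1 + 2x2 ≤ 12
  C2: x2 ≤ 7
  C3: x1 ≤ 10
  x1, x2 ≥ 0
Each vertex is the intersection of two constraint boundaries that also satisfies all remaining constraints:
  x1 = 0 and x2 = 0 → (0, 0)
  3x1 + 2x2 = 12 and x2 = 0 → (4, 0)
  3x1 + 2x2 = 12 and x1 = 0 → (0, 6)

Vertices: (0, 0), (4, 0), (0, 6)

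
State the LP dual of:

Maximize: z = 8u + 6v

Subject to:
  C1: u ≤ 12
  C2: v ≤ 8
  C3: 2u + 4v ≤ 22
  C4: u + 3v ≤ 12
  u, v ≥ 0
Minimize: z = 12y1 + 8y2 + 22y3 + 12y4

Subject to:
  C1: -y1 - 2y3 - y4 ≤ -8
  C2: -y2 - 4y3 - 3y4 ≤ -6
  y1, y2, y3, y4 ≥ 0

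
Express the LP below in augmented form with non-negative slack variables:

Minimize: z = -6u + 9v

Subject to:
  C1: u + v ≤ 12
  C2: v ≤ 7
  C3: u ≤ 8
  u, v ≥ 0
min z = -6u + 9v

s.t.
  u + v + s1 = 12
  v + s2 = 7
  u + s3 = 8
  u, v, s1, s2, s3 ≥ 0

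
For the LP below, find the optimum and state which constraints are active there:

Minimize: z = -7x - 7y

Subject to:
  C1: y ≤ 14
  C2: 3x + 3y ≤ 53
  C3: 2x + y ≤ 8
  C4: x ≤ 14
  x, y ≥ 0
Optimal: x = 0, y = 8
Slack at optimum:
  C1: slack = 6
  C2: slack = 29
  C3: slack = 0 (binding)
  C4: slack = 14
  x ≥ 0: x = 0 (binding)
  y ≥ 0: y = 8
Binding constraints: C3, x ≥ 0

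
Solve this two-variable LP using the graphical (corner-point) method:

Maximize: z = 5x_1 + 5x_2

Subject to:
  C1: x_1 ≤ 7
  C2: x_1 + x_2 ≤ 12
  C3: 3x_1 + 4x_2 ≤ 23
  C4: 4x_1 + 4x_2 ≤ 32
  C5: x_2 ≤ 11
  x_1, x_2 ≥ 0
Each vertex is the intersection of two constraint boundaries that also satisfies all remaining constraints:
  x_1 = 0 and x_2 = 0 → (0, 0)
  x_1 = 7 and x_2 = 0 → (7, 0)
  x_1 = 7 and 3x_1 + 4x_2 = 23 → (7, 0.5)
  3x_1 + 4x_2 = 23 and x_1 = 0 → (0, 5.75)

Evaluating z = 5x_1 + 5x_2 at each vertex:
  (0, 0): z = 0
  (7, 0): z = 35
  (7, 0.5): z = 37.5
  (0, 5.75): z = 28.75

The maximum is at (7, 0.5) with z = 37.5.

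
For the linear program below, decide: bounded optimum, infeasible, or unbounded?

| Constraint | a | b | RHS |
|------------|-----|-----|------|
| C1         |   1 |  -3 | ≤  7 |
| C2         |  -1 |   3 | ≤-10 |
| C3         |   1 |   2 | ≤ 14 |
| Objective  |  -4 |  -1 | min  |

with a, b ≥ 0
C1 requires a - 3b ≤ 7, while C2 (-a + 3b ≤ -10) is equivalent to a - 3b ≥ 10. Together they would need 10 ≤ a - 3b ≤ 7, which is impossible since 10 > 7. No point satisfies all constraints.

Infeasible — the constraint set is empty.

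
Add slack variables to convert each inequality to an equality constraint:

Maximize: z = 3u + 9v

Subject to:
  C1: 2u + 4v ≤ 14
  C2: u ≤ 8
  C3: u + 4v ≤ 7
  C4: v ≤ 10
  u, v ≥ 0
max z = 3u + 9v

s.t.
  2u + 4v + s1 = 14
  u + s2 = 8
  u + 4v + s3 = 7
  v + s4 = 10
  u, v, s1, s2, s3, s4 ≥ 0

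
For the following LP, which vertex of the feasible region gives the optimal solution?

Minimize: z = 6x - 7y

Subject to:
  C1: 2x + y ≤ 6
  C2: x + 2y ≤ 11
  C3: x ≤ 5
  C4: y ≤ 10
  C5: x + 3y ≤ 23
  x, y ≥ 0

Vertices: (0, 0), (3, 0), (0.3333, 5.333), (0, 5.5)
Evaluating z = 6x - 7y at each vertex:
  (0, 0): z = 0
  (3, 0): z = 18
  (0.3333, 5.333): z = -35.33
  (0, 5.5): z = -38.5

The smallest value is z = -38.5, attained at (0, 5.5).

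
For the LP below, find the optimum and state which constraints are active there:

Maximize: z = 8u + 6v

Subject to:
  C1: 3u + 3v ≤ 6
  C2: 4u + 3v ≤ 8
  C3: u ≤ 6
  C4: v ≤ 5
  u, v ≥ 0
Optimal: u = 2, v = 0
Slack at optimum:
  C1: slack = 0 (binding)
  C2: slack = 0 (binding)
  C3: slack = 4
  C4: slack = 5
  u ≥ 0: u = 2
  v ≥ 0: v = 0 (binding)
Binding constraints: C1, C2, v ≥ 0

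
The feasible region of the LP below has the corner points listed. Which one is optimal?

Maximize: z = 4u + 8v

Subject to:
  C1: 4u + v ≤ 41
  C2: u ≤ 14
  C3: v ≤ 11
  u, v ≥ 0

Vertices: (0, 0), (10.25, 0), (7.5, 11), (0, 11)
(7.5, 11) with z = 118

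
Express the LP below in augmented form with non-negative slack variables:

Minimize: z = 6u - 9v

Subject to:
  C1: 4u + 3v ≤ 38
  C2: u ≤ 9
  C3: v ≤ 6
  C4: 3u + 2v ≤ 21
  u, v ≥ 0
min z = 6u - 9v

s.t.
  4u + 3v + s1 = 38
  u + s2 = 9
  v + s3 = 6
  3u + 2v + s4 = 21
  u, v, s1, s2, s3, s4 ≥ 0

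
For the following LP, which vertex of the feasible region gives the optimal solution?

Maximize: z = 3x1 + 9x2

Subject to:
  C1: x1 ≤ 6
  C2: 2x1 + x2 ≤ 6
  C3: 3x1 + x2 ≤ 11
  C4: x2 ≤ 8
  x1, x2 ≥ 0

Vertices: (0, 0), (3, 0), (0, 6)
Evaluating z = 3x1 + 9x2 at each vertex:
  (0, 0): z = 0
  (3, 0): z = 9
  (0, 6): z = 54

The largest value is z = 54, attained at (0, 6).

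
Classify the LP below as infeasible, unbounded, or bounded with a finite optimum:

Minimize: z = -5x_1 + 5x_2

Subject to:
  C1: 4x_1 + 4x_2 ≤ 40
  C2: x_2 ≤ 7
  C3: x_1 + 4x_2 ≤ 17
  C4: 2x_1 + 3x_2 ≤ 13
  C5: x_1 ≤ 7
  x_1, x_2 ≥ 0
The point (6.5, 0) satisfies every constraint, so the LP is feasible; the constraints give x_1 ≤ 7 and x_2 ≤ 7, which with x_1, x_2 ≥ 0 keep the feasible region inside a bounded box. A feasible, bounded LP attains a finite optimum at a vertex.

The LP has an optimal solution: (6.5, 0) with z = -32.5.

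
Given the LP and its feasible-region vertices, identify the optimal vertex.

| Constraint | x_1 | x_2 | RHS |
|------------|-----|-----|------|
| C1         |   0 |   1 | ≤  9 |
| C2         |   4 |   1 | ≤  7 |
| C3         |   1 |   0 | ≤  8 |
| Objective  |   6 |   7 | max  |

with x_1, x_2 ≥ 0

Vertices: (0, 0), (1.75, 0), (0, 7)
Evaluating z = 6x_1 + 7x_2 at each vertex:
  (0, 0): z = 0
  (1.75, 0): z = 10.5
  (0, 7): z = 49

The largest value is z = 49, attained at (0, 7).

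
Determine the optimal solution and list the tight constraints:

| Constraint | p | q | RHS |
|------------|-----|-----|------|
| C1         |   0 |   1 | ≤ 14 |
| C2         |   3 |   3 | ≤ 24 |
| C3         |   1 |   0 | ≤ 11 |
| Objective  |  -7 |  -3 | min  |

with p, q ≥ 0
Optimal: p = 8, q = 0
Binding: C2, q ≥ 0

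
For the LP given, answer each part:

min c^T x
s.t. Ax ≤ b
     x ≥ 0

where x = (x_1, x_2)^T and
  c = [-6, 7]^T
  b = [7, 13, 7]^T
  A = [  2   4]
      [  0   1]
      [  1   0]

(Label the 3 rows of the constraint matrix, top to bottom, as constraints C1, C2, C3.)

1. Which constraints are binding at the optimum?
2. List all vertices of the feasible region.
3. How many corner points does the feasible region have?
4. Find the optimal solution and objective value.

1. C1, x_2 ≥ 0
2. (0, 0), (3.5, 0), (0, 1.75)
3. 3
4. x_1 = 3.5, x_2 = 0, z = -21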